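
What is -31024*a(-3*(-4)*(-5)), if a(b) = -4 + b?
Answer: 1985536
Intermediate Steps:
-31024*a(-3*(-4)*(-5)) = -31024*(-4 - 3*(-4)*(-5)) = -31024*(-4 + 12*(-5)) = -31024*(-4 - 60) = -31024*(-64) = 1985536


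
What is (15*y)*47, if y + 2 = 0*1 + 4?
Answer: 1410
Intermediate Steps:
y = 2 (y = -2 + (0*1 + 4) = -2 + (0 + 4) = -2 + 4 = 2)
(15*y)*47 = (15*2)*47 = 30*47 = 1410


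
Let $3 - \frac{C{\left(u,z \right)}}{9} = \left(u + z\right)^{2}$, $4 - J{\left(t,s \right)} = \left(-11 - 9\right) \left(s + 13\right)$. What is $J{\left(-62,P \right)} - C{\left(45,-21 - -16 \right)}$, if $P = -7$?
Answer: $14497$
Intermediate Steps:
$J{\left(t,s \right)} = 264 + 20 s$ ($J{\left(t,s \right)} = 4 - \left(-11 - 9\right) \left(s + 13\right) = 4 - - 20 \left(13 + s\right) = 4 - \left(-260 - 20 s\right) = 4 + \left(260 + 20 s\right) = 264 + 20 s$)
$C{\left(u,z \right)} = 27 - 9 \left(u + z\right)^{2}$
$J{\left(-62,P \right)} - C{\left(45,-21 - -16 \right)} = \left(264 + 20 \left(-7\right)\right) - \left(27 - 9 \left(45 - 5\right)^{2}\right) = \left(264 - 140\right) - \left(27 - 9 \left(45 + \left(-21 + 16\right)\right)^{2}\right) = 124 - \left(27 - 9 \left(45 - 5\right)^{2}\right) = 124 - \left(27 - 9 \cdot 40^{2}\right) = 124 - \left(27 - 14400\right) = 124 - -14373 = 124 + 14373 = 14497$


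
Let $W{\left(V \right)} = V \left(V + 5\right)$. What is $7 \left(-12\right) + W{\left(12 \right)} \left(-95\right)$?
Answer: $-19464$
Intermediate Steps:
$W{\left(V \right)} = V \left(5 + V\right)$
$7 \left(-12\right) + W{\left(12 \right)} \left(-95\right) = 7 \left(-12\right) + 12 \left(5 + 12\right) \left(-95\right) = -84 + 12 \cdot 17 \left(-95\right) = -84 + 204 \left(-95\right) = -84 - 19380 = -19464$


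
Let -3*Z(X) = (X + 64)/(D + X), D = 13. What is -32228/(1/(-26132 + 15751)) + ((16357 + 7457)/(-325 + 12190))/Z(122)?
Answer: 1171959699295/3503 ≈ 3.3456e+8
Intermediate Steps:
Z(X) = -(64 + X)/(3*(13 + X)) (Z(X) = -(X + 64)/(3*(13 + X)) = -(64 + X)/(3*(13 + X)))
-32228/(1/(-26132 + 15751)) + ((16357 + 7457)/(-325 + 12190))/Z(122) = -32228/(1/(-26132 + 15751)) + ((16357 + 7457)/(-325 + 12190))/(((-64 - 1*122)/(3*(13 + 122)))) = -32228/(1/(-10381)) + (23814/11865)/(((1/3)*(-64 - 122)/135)) = -32228/(-1/10381) + (23814*(1/11865))/(((1/3)*(1/135)*(-186))) = -32228*(-10381) + 1134/(565*(-62/135)) = 334558868 + (1134/565)*(-135/62) = 334558868 - 15309/3503 = 1171959699295/3503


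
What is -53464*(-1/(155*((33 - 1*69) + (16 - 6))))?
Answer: -26732/2015 ≈ -13.266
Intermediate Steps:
-53464*(-1/(155*((33 - 1*69) + (16 - 6)))) = -53464*(-1/(155*((33 - 69) + 10))) = -53464*(-1/(155*(-36 + 10))) = -53464/((-26*(-155))) = -53464/4030 = -53464*1/4030 = -26732/2015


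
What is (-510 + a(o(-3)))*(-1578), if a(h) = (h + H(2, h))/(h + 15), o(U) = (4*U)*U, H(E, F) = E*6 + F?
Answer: 13637076/17 ≈ 8.0218e+5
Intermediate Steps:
H(E, F) = F + 6*E (H(E, F) = 6*E + F = F + 6*E)
o(U) = 4*U**2
a(h) = (12 + 2*h)/(15 + h) (a(h) = (h + (h + 6*2))/(h + 15) = (h + (h + 12))/(15 + h) = (h + (12 + h))/(15 + h) = (12 + 2*h)/(15 + h))
(-510 + a(o(-3)))*(-1578) = (-510 + 2*(6 + 4*(-3)**2)/(15 + 4*(-3)**2))*(-1578) = (-510 + 2*(6 + 4*9)/(15 + 4*9))*(-1578) = (-510 + 2*(6 + 36)/(15 + 36))*(-1578) = (-510 + 2*42/51)*(-1578) = (-510 + 2*(1/51)*42)*(-1578) = (-510 + 28/17)*(-1578) = -8642/17*(-1578) = 13637076/17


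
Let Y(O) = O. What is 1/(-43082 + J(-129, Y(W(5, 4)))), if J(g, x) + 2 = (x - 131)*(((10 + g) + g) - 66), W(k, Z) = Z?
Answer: -1/3206 ≈ -0.00031192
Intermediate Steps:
J(g, x) = -2 + (-131 + x)*(-56 + 2*g) (J(g, x) = -2 + (x - 131)*(((10 + g) + g) - 66) = -2 + (-131 + x)*((10 + 2*g) - 66) = -2 + (-131 + x)*(-56 + 2*g))
1/(-43082 + J(-129, Y(W(5, 4)))) = 1/(-43082 + (7334 - 262*(-129) - 56*4 + 2*(-129)*4)) = 1/(-43082 + (7334 + 33798 - 224 - 1032)) = 1/(-43082 + 39876) = 1/(-3206) = -1/3206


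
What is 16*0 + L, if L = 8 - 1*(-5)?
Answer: 13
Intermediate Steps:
L = 13 (L = 8 + 5 = 13)
16*0 + L = 16*0 + 13 = 0 + 13 = 13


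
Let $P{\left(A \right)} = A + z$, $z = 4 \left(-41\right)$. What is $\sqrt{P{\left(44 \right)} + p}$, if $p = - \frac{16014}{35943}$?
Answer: $\frac{i \sqrt{17289277898}}{11981} \approx 10.975 i$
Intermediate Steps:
$p = - \frac{5338}{11981}$ ($p = \left(-16014\right) \frac{1}{35943} = - \frac{5338}{11981} \approx -0.44554$)
$z = -164$
$P{\left(A \right)} = -164 + A$ ($P{\left(A \right)} = A - 164 = -164 + A$)
$\sqrt{P{\left(44 \right)} + p} = \sqrt{\left(-164 + 44\right) - \frac{5338}{11981}} = \sqrt{-120 - \frac{5338}{11981}} = \sqrt{- \frac{1443058}{11981}} = \frac{i \sqrt{17289277898}}{11981}$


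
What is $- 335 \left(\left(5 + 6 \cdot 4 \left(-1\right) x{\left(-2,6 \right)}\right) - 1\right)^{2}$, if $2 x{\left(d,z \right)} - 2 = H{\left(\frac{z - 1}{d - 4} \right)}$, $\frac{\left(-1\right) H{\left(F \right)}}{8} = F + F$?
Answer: $-10854000$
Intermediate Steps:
$H{\left(F \right)} = - 16 F$ ($H{\left(F \right)} = - 8 \left(F + F\right) = - 8 \cdot 2 F = - 16 F$)
$x{\left(d,z \right)} = 1 - \frac{8 \left(-1 + z\right)}{-4 + d}$ ($x{\left(d,z \right)} = 1 + \frac{\left(-16\right) \frac{z - 1}{d - 4}}{2} = 1 + \frac{\left(-16\right) \frac{-1 + z}{-4 + d}}{2} = 1 + \frac{\left(-16\right) \frac{1}{-4 + d} \left(-1 + z\right)}{2} = 1 - \frac{8 \left(-1 + z\right)}{-4 + d}$)
$- 335 \left(\left(5 + 6 \cdot 4 \left(-1\right) x{\left(-2,6 \right)}\right) - 1\right)^{2} = - 335 \left(\left(5 + 6 \cdot 4 \left(-1\right) \frac{4 - 2 - 48}{-4 - 2}\right) - 1\right)^{2} = - 335 \left(\left(5 + 24 \left(-1\right) \frac{4 - 2 - 48}{-6}\right) - 1\right)^{2} = - 335 \left(\left(5 - 24 \left(\left(- \frac{1}{6}\right) \left(-46\right)\right)\right) - 1\right)^{2} = - 335 \left(\left(5 - 184\right) - 1\right)^{2} = - 335 \left(-179 - 1\right)^{2} = - 335 \left(-180\right)^{2} = \left(-335\right) 32400 = -10854000$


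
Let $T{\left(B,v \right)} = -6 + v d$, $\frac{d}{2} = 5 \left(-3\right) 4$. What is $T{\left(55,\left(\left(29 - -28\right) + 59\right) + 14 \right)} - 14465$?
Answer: $-30071$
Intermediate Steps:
$d = -120$ ($d = 2 \cdot 5 \left(-3\right) 4 = 2 \left(\left(-15\right) 4\right) = 2 \left(-60\right) = -120$)
$T{\left(B,v \right)} = -6 - 120 v$ ($T{\left(B,v \right)} = -6 + v \left(-120\right) = -6 - 120 v$)
$T{\left(55,\left(\left(29 - -28\right) + 59\right) + 14 \right)} - 14465 = \left(-6 - 120 \left(\left(\left(29 - -28\right) + 59\right) + 14\right)\right) - 14465 = \left(-6 - 120 \left(\left(\left(29 + 28\right) + 59\right) + 14\right)\right) - 14465 = \left(-6 - 120 \left(\left(57 + 59\right) + 14\right)\right) - 14465 = \left(-6 - 120 \left(116 + 14\right)\right) - 14465 = \left(-6 - 15600\right) - 14465 = -15606 - 14465 = -30071$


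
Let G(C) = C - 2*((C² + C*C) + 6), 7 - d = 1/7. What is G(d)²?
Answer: 89643024/2401 ≈ 37336.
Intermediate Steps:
d = 48/7 (d = 7 - 1/7 = 7 - 1*⅐ = 7 - ⅐ = 48/7 ≈ 6.8571)
G(C) = -12 + C - 4*C² (G(C) = C - 2*((C² + C²) + 6) = C - 2*(2*C² + 6) = C - 2*(6 + 2*C²) = C + (-12 - 4*C²) = -12 + C - 4*C²)
G(d)² = (-12 + 48/7 - 4*(48/7)²)² = (-12 + 48/7 - 4*2304/49)² = (-12 + 48/7 - 9216/49)² = (-9468/49)² = 89643024/2401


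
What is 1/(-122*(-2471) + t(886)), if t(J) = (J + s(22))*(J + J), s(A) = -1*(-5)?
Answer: 1/1880314 ≈ 5.3183e-7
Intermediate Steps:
s(A) = 5
t(J) = 2*J*(5 + J) (t(J) = (J + 5)*(J + J) = (5 + J)*(2*J) = 2*J*(5 + J))
1/(-122*(-2471) + t(886)) = 1/(-122*(-2471) + 2*886*(5 + 886)) = 1/(301462 + 2*886*891) = 1/(301462 + 1578852) = 1/1880314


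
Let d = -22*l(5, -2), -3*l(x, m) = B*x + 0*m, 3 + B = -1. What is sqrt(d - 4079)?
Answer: I*sqrt(38031)/3 ≈ 65.005*I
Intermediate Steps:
B = -4 (B = -3 - 1 = -4)
l(x, m) = 4*x/3 (l(x, m) = -(-4*x + 0*m)/3 = -(-4*x + 0)/3 = -(-4)*x/3 = 4*x/3)
d = -440/3 (d = -88*5/3 = -22*20/3 = -440/3 ≈ -146.67)
sqrt(d - 4079) = sqrt(-440/3 - 4079) = sqrt(-12677/3) = I*sqrt(38031)/3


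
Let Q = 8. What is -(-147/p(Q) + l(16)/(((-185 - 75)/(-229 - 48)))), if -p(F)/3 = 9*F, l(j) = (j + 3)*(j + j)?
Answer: -3034673/4680 ≈ -648.43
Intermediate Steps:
l(j) = 2*j*(3 + j) (l(j) = (3 + j)*(2*j) = 2*j*(3 + j))
p(F) = -27*F
-(-147/p(Q) + l(16)/(((-185 - 75)/(-229 - 48)))) = -(-147/((-27*8)) + (2*16*(3 + 16))/(((-185 - 75)/(-229 - 48)))) = -(-147/(-216) + (2*16*19)/((-260/(-277)))) = -(-147*(-1/216) + 608/((-260*(-1/277)))) = -(49/72 + 608/(260/277)) = -(49/72 + 608*(277/260)) = -(49/72 + 42104/65) = -1*3034673/4680 = -3034673/4680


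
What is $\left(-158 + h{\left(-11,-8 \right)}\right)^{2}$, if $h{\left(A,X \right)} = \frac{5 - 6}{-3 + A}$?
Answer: $\frac{4888521}{196} \approx 24941.0$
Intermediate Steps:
$h{\left(A,X \right)} = - \frac{1}{-3 + A}$
$\left(-158 + h{\left(-11,-8 \right)}\right)^{2} = \left(-158 - \frac{1}{-3 - 11}\right)^{2} = \left(-158 - \frac{1}{-14}\right)^{2} = \left(-158 - - \frac{1}{14}\right)^{2} = \left(-158 + \frac{1}{14}\right)^{2} = \left(- \frac{2211}{14}\right)^{2} = \frac{4888521}{196}$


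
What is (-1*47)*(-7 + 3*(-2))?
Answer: 611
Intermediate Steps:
(-1*47)*(-7 + 3*(-2)) = -47*(-7 - 6) = -47*(-13) = 611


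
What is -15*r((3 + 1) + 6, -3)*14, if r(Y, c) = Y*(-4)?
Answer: 8400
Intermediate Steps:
r(Y, c) = -4*Y
-15*r((3 + 1) + 6, -3)*14 = -(-60)*((3 + 1) + 6)*14 = -(-60)*(4 + 6)*14 = -(-60)*10*14 = -15*(-40)*14 = 600*14 = 8400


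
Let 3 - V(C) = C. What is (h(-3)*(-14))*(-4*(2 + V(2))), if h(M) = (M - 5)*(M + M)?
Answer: 8064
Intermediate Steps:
V(C) = 3 - C
h(M) = 2*M*(-5 + M) (h(M) = (-5 + M)*(2*M) = 2*M*(-5 + M))
(h(-3)*(-14))*(-4*(2 + V(2))) = ((2*(-3)*(-5 - 3))*(-14))*(-4*(2 + (3 - 1*2))) = ((2*(-3)*(-8))*(-14))*(-4*(2 + (3 - 2))) = (48*(-14))*(-4*(2 + 1)) = -(-2688)*3 = -672*(-12) = 8064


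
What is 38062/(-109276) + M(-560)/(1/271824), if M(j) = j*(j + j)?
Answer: 9315124043347369/54638 ≈ 1.7049e+11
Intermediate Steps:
M(j) = 2*j² (M(j) = j*(2*j) = 2*j²)
38062/(-109276) + M(-560)/(1/271824) = 38062/(-109276) + (2*(-560)²)/(1/271824) = 38062*(-1/109276) + (2*313600)/(1/271824) = -19031/54638 + 627200*271824 = -19031/54638 + 170488012800 = 9315124043347369/54638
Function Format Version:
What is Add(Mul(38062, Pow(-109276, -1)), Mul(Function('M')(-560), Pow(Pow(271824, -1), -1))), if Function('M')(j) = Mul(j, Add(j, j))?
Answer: Rational(9315124043347369, 54638) ≈ 1.7049e+11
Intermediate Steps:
Function('M')(j) = Mul(2, Pow(j, 2)) (Function('M')(j) = Mul(j, Mul(2, j)) = Mul(2, Pow(j, 2)))
Add(Mul(38062, Pow(-109276, -1)), Mul(Function('M')(-560), Pow(Pow(271824, -1), -1))) = Add(Mul(38062, Pow(-109276, -1)), Mul(Mul(2, Pow(-560, 2)), Pow(Pow(271824, -1), -1))) = Add(Mul(38062, Rational(-1, 109276)), Mul(Mul(2, 313600), Pow(Rational(1, 271824), -1))) = Add(Rational(-19031, 54638), Mul(627200, 271824)) = Add(Rational(-19031, 54638), 170488012800) = Rational(9315124043347369, 54638)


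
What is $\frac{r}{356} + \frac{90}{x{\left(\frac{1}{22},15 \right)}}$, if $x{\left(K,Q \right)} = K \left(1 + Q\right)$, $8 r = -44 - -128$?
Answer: $\frac{88131}{712} \approx 123.78$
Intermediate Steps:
$r = \frac{21}{2}$ ($r = \frac{-44 - -128}{8} = \frac{-44 + 128}{8} = \frac{1}{8} \cdot 84 = \frac{21}{2} \approx 10.5$)
$\frac{r}{356} + \frac{90}{x{\left(\frac{1}{22},15 \right)}} = \frac{21}{2 \cdot 356} + \frac{90}{\frac{1}{22} \left(1 + 15\right)} = \frac{21}{2} \cdot \frac{1}{356} + \frac{90}{\frac{1}{22} \cdot 16} = \frac{21}{712} + \frac{90}{\frac{8}{11}} = \frac{21}{712} + 90 \cdot \frac{11}{8} = \frac{21}{712} + \frac{495}{4} = \frac{88131}{712}$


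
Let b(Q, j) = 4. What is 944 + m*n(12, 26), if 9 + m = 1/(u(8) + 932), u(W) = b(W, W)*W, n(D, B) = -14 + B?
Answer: 201479/241 ≈ 836.01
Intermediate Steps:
u(W) = 4*W
m = -8675/964 (m = -9 + 1/(4*8 + 932) = -9 + 1/(32 + 932) = -9 + 1/964 = -8675/964 ≈ -8.9990)
944 + m*n(12, 26) = 944 - 8675*(-14 + 26)/964 = 944 - 8675/964*12 = 944 - 26025/241 = 201479/241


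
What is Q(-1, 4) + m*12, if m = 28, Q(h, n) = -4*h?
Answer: 340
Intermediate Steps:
Q(-1, 4) + m*12 = -4*(-1) + 28*12 = 4 + 336 = 340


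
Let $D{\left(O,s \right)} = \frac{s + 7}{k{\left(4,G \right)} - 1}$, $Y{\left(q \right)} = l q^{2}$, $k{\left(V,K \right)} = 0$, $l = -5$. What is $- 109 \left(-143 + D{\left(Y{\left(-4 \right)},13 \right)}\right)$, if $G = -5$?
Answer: $17767$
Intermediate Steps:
$Y{\left(q \right)} = - 5 q^{2}$
$D{\left(O,s \right)} = -7 - s$ ($D{\left(O,s \right)} = \frac{s + 7}{0 - 1} = \frac{7 + s}{-1} = \left(7 + s\right) \left(-1\right) = -7 - s$)
$- 109 \left(-143 + D{\left(Y{\left(-4 \right)},13 \right)}\right) = - 109 \left(-143 - 20\right) = \left(-109\right) \left(-163\right) = 17767$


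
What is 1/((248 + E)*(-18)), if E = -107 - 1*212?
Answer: 1/1278 ≈ 0.00078247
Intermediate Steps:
E = -319 (E = -107 - 212 = -319)
1/((248 + E)*(-18)) = 1/((248 - 319)*(-18)) = 1/(-71*(-18)) = 1/1278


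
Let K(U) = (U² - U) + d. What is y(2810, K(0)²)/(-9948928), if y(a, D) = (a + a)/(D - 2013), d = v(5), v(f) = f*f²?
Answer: -1405/33856201984 ≈ -4.1499e-8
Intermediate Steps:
v(f) = f³
d = 125 (d = 5³ = 125)
K(U) = 125 + U² - U (K(U) = (U² - U) + 125 = 125 + U² - U)
y(a, D) = 2*a/(-2013 + D) (y(a, D) = (2*a)/(-2013 + D) = 2*a/(-2013 + D))
y(2810, K(0)²)/(-9948928) = (2*2810/(-2013 + (125 + 0² - 1*0)²))/(-9948928) = (2*2810/(-2013 + (125 + 0 + 0)²))*(-1/9948928) = (2*2810/(-2013 + 125²))*(-1/9948928) = (2*2810/(-2013 + 15625))*(-1/9948928) = (2*2810/13612)*(-1/9948928) = (2*2810*(1/13612))*(-1/9948928) = (1405/3403)*(-1/9948928) = -1405/33856201984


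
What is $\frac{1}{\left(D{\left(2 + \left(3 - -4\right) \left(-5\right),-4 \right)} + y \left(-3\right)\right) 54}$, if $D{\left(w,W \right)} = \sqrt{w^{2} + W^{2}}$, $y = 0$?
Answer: $\frac{\sqrt{1105}}{59670} \approx 0.00055709$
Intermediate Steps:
$D{\left(w,W \right)} = \sqrt{W^{2} + w^{2}}$
$\frac{1}{\left(D{\left(2 + \left(3 - -4\right) \left(-5\right),-4 \right)} + y \left(-3\right)\right) 54} = \frac{1}{\left(\sqrt{\left(-4\right)^{2} + \left(2 + \left(3 - -4\right) \left(-5\right)\right)^{2}} + 0 \left(-3\right)\right) 54} = \frac{1}{\left(\sqrt{16 + \left(2 + \left(3 + 4\right) \left(-5\right)\right)^{2}} + 0\right) 54} = \frac{1}{\left(\sqrt{16 + \left(2 + 7 \left(-5\right)\right)^{2}} + 0\right) 54} = \frac{1}{\left(\sqrt{16 + \left(2 - 35\right)^{2}} + 0\right) 54} = \frac{1}{\left(\sqrt{16 + \left(-33\right)^{2}} + 0\right) 54} = \frac{1}{\left(\sqrt{16 + 1089} + 0\right) 54} = \frac{1}{\left(\sqrt{1105} + 0\right) 54} = \frac{1}{\sqrt{1105} \cdot 54} = \frac{1}{54 \sqrt{1105}} = \frac{\sqrt{1105}}{59670}$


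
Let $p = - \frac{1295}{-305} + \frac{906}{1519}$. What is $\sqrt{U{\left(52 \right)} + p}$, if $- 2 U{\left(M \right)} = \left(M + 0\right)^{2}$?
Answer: $\frac{i \sqrt{236046497371}}{13237} \approx 36.704 i$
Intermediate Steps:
$p = \frac{448687}{92659}$ ($p = \left(-1295\right) \left(- \frac{1}{305}\right) + 906 \cdot \frac{1}{1519} = \frac{259}{61} + \frac{906}{1519} = \frac{448687}{92659} \approx 4.8423$)
$U{\left(M \right)} = - \frac{M^{2}}{2}$ ($U{\left(M \right)} = - \frac{\left(M + 0\right)^{2}}{2} = - \frac{M^{2}}{2}$)
$\sqrt{U{\left(52 \right)} + p} = \sqrt{- \frac{52^{2}}{2} + \frac{448687}{92659}} = \sqrt{\left(- \frac{1}{2}\right) 2704 + \frac{448687}{92659}} = \sqrt{-1352 + \frac{448687}{92659}} = \sqrt{- \frac{124826281}{92659}} = \frac{i \sqrt{236046497371}}{13237}$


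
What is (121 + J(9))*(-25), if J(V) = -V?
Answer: -2800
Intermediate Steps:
(121 + J(9))*(-25) = (121 - 1*9)*(-25) = (121 - 9)*(-25) = 112*(-25) = -2800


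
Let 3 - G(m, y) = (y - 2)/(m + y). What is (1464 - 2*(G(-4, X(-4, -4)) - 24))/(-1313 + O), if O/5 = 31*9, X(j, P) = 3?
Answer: 752/41 ≈ 18.341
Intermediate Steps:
G(m, y) = 3 - (-2 + y)/(m + y) (G(m, y) = 3 - (y - 2)/(m + y) = 3 - (-2 + y)/(m + y))
O = 1395 (O = 5*(31*9) = 5*279 = 1395)
(1464 - 2*(G(-4, X(-4, -4)) - 24))/(-1313 + O) = (1464 - 2*((2 + 2*3 + 3*(-4))/(-4 + 3) - 24))/(-1313 + 1395) = (1464 - 2*((2 + 6 - 12)/(-1) - 24))/82 = (1464 - 2*(-1*(-4) - 24))*(1/82) = (1464 - 2*(4 - 24))*(1/82) = (1464 - 2*(-20))*(1/82) = (1464 + 40)*(1/82) = 1504*(1/82) = 752/41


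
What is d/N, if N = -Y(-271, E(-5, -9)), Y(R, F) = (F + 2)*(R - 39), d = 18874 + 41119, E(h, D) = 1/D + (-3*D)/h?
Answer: -539937/9796 ≈ -55.118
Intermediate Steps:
E(h, D) = 1/D - 3*D/h
d = 59993
Y(R, F) = (-39 + R)*(2 + F) (Y(R, F) = (2 + F)*(-39 + R) = (-39 + R)*(2 + F))
N = -9796/9 (N = -(-78 - 39*(1/(-9) - 3*(-9)/(-5)) + 2*(-271) + (1/(-9) - 3*(-9)/(-5))*(-271)) = -(-78 - 39*(-⅑ - 3*(-9)*(-⅕)) - 542 + (-⅑ - 3*(-9)*(-⅕))*(-271)) = -(-78 - 39*(-⅑ - 27/5) - 542 + (-⅑ - 27/5)*(-271)) = -(-78 - 39*(-248/45) - 542 - 248/45*(-271)) = -(-78 + 3224/15 - 542 + 67208/45) = -1*9796/9 = -9796/9 ≈ -1088.4)
d/N = 59993/(-9796/9) = 59993*(-9/9796) = -539937/9796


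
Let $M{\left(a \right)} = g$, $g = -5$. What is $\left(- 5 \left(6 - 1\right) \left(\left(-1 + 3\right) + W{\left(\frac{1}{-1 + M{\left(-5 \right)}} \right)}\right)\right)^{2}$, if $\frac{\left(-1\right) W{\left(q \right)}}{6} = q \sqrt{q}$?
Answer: $\frac{14375}{6} + \frac{1250 i \sqrt{6}}{3} \approx 2395.8 + 1020.6 i$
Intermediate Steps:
$M{\left(a \right)} = -5$
$W{\left(q \right)} = - 6 q^{\frac{3}{2}}$ ($W{\left(q \right)} = - 6 q \sqrt{q} = - 6 q^{\frac{3}{2}}$)
$\left(- 5 \left(6 - 1\right) \left(\left(-1 + 3\right) + W{\left(\frac{1}{-1 + M{\left(-5 \right)}} \right)}\right)\right)^{2} = \left(- 5 \left(6 - 1\right) \left(\left(-1 + 3\right) - 6 \left(\frac{1}{-1 - 5}\right)^{\frac{3}{2}}\right)\right)^{2} = \left(- 5 \cdot 5 \left(2 - 6 \left(\frac{1}{-6}\right)^{\frac{3}{2}}\right)\right)^{2} = \left(- 5 \cdot 5 \left(2 - 6 \left(- \frac{1}{6}\right)^{\frac{3}{2}}\right)\right)^{2} = \left(- 5 \cdot 5 \left(2 - 6 \left(- \frac{i \sqrt{6}}{36}\right)\right)\right)^{2} = \left(- 5 \cdot 5 \left(2 + \frac{i \sqrt{6}}{6}\right)\right)^{2} = \left(- 5 \left(10 + \frac{5 i \sqrt{6}}{6}\right)\right)^{2} = \left(-50 - \frac{25 i \sqrt{6}}{6}\right)^{2}$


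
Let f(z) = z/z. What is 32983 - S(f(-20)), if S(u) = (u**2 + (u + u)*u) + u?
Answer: 32979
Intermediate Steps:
f(z) = 1
S(u) = u + 3*u**2 (S(u) = (u**2 + (2*u)*u) + u = (u**2 + 2*u**2) + u = 3*u**2 + u = u + 3*u**2)
32983 - S(f(-20)) = 32983 - (1 + 3*1) = 32983 - (1 + 3) = 32983 - 4 = 32979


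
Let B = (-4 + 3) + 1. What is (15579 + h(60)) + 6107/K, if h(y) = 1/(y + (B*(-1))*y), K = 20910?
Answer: 651526691/41820 ≈ 15579.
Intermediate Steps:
B = 0 (B = -1 + 1 = 0)
h(y) = 1/y (h(y) = 1/(y + (0*(-1))*y) = 1/(y + 0*y) = 1/(y + 0) = 1/y)
(15579 + h(60)) + 6107/K = (15579 + 1/60) + 6107/20910 = (15579 + 1/60) + 6107*(1/20910) = 934741/60 + 6107/20910 = 651526691/41820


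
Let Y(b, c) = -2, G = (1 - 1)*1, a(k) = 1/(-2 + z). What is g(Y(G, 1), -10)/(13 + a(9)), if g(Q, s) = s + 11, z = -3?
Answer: 5/64 ≈ 0.078125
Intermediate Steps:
a(k) = -1/5 (a(k) = 1/(-2 - 3) = 1/(-5) = -1/5)
G = 0 (G = 0*1 = 0)
g(Q, s) = 11 + s
g(Y(G, 1), -10)/(13 + a(9)) = (11 - 10)/(13 - 1/5) = 1/(64/5) = 1*(5/64) = 5/64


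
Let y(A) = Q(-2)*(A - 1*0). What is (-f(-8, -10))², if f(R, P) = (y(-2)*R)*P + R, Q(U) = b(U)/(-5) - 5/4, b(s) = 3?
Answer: 82944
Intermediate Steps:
Q(U) = -37/20 (Q(U) = 3/(-5) - 5/4 = 3*(-⅕) - 5*¼ = -⅗ - 5/4 = -37/20)
y(A) = -37*A/20 (y(A) = -37*(A - 1*0)/20 = -37*(A + 0)/20 = -37*A/20)
f(R, P) = R + 37*P*R/10 (f(R, P) = ((-37/20*(-2))*R)*P + R = (37*R/10)*P + R = 37*P*R/10 + R = R + 37*P*R/10)
(-f(-8, -10))² = (-(-8)*(10 + 37*(-10))/10)² = (-(-8)*(10 - 370)/10)² = (-(-8)*(-360)/10)² = (-1*288)² = (-288)² = 82944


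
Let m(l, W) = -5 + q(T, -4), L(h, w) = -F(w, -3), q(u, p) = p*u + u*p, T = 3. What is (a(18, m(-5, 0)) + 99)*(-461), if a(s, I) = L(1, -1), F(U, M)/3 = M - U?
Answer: -48405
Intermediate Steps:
F(U, M) = -3*U + 3*M (F(U, M) = 3*(M - U) = -3*U + 3*M)
q(u, p) = 2*p*u (q(u, p) = p*u + p*u = 2*p*u)
L(h, w) = 9 + 3*w (L(h, w) = -(-3*w + 3*(-3)) = -(-3*w - 9) = -(-9 - 3*w) = 9 + 3*w)
m(l, W) = -29 (m(l, W) = -5 + 2*(-4)*3 = -5 - 24 = -29)
a(s, I) = 6 (a(s, I) = 9 + 3*(-1) = 9 - 3 = 6)
(a(18, m(-5, 0)) + 99)*(-461) = (6 + 99)*(-461) = 105*(-461) = -48405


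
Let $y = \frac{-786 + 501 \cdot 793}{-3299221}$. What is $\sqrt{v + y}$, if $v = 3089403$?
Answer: $\frac{2 \sqrt{8406928845006996219}}{3299221} \approx 1757.7$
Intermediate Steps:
$y = - \frac{396507}{3299221}$ ($y = \left(-786 + 397293\right) \left(- \frac{1}{3299221}\right) = 396507 \left(- \frac{1}{3299221}\right) = - \frac{396507}{3299221} \approx -0.12018$)
$\sqrt{v + y} = \sqrt{3089403 - \frac{396507}{3299221}} = \sqrt{\frac{10192622858556}{3299221}} = \frac{2 \sqrt{8406928845006996219}}{3299221}$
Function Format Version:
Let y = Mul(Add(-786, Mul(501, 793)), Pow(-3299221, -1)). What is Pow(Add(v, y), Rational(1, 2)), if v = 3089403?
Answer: Mul(Rational(2, 3299221), Pow(8406928845006996219, Rational(1, 2))) ≈ 1757.7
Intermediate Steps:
y = Rational(-396507, 3299221) (y = Mul(Add(-786, 397293), Rational(-1, 3299221)) = Mul(396507, Rational(-1, 3299221)) = Rational(-396507, 3299221) ≈ -0.12018)
Pow(Add(v, y), Rational(1, 2)) = Pow(Add(3089403, Rational(-396507, 3299221)), Rational(1, 2)) = Pow(Rational(10192622858556, 3299221), Rational(1, 2)) = Mul(Rational(2, 3299221), Pow(8406928845006996219, Rational(1, 2)))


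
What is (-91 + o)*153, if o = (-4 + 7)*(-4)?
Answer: -15759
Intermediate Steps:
o = -12 (o = 3*(-4) = -12)
(-91 + o)*153 = (-91 - 12)*153 = -103*153 = -15759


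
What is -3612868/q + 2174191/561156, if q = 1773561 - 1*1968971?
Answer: 1226120609359/54827746980 ≈ 22.363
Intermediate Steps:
q = -195410 (q = 1773561 - 1968971 = -195410)
-3612868/q + 2174191/561156 = -3612868/(-195410) + 2174191/561156 = -3612868*(-1/195410) + 2174191*(1/561156) = 1806434/97705 + 2174191/561156 = 1226120609359/54827746980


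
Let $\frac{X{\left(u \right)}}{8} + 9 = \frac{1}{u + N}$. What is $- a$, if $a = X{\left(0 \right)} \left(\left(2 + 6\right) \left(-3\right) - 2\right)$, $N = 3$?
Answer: $- \frac{5408}{3} \approx -1802.7$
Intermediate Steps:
$X{\left(u \right)} = -72 + \frac{8}{3 + u}$ ($X{\left(u \right)} = -72 + \frac{8}{u + 3} = -72 + \frac{8}{3 + u}$)
$a = \frac{5408}{3}$ ($a = \frac{8 \left(-26 - 0\right)}{3 + 0} \left(\left(2 + 6\right) \left(-3\right) - 2\right) = \frac{8 \left(-26 + 0\right)}{3} \left(8 \left(-3\right) - 2\right) = 8 \cdot \frac{1}{3} \left(-26\right) \left(-24 - 2\right) = \left(- \frac{208}{3}\right) \left(-26\right) = \frac{5408}{3} \approx 1802.7$)
$- a = \left(-1\right) \frac{5408}{3} = - \frac{5408}{3}$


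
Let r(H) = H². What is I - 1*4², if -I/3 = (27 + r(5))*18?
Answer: -2824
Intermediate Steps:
I = -2808 (I = -3*(27 + 5²)*18 = -3*(27 + 25)*18 = -156*18 = -3*936 = -2808)
I - 1*4² = -2808 - 1*4² = -2808 - 1*16 = -2808 - 16 = -2824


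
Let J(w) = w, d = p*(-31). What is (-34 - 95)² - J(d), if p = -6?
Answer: 16455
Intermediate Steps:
d = 186 (d = -6*(-31) = 186)
(-34 - 95)² - J(d) = (-34 - 95)² - 1*186 = (-129)² - 186 = 16641 - 186 = 16455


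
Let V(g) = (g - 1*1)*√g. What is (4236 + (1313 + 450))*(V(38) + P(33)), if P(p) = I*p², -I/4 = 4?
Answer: -104526576 + 221963*√38 ≈ -1.0316e+8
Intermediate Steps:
I = -16 (I = -4*4 = -16)
V(g) = √g*(-1 + g) (V(g) = (g - 1)*√g = (-1 + g)*√g = √g*(-1 + g))
P(p) = -16*p²
(4236 + (1313 + 450))*(V(38) + P(33)) = (4236 + (1313 + 450))*(√38*(-1 + 38) - 16*33²) = (4236 + 1763)*(√38*37 - 16*1089) = 5999*(37*√38 - 17424) = 5999*(-17424 + 37*√38) = -104526576 + 221963*√38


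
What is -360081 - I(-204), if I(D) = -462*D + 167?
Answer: -454496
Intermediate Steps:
I(D) = 167 - 462*D
-360081 - I(-204) = -360081 - (167 - 462*(-204)) = -360081 - (167 + 94248) = -360081 - 1*94415 = -360081 - 94415 = -454496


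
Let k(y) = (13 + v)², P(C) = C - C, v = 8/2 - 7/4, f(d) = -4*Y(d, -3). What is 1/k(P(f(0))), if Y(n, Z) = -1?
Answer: 16/3721 ≈ 0.0042999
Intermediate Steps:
f(d) = 4 (f(d) = -4*(-1) = 4)
v = 9/4 (v = 8*(½) - 7*¼ = 4 - 7/4 = 9/4 ≈ 2.2500)
P(C) = 0
k(y) = 3721/16 (k(y) = (13 + 9/4)² = (61/4)² = 3721/16)
1/k(P(f(0))) = 1/(3721/16) = 16/3721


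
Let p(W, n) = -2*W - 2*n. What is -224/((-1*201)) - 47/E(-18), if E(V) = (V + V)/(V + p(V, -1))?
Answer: 16417/603 ≈ 27.226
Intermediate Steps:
E(V) = 2*V/(2 - V) (E(V) = (V + V)/(V + (-2*V - 2*(-1))) = (2*V)/(V + (-2*V + 2)) = (2*V)/(V + (2 - 2*V)) = (2*V)/(2 - V) = 2*V/(2 - V))
-224/((-1*201)) - 47/E(-18) = -224/((-1*201)) - 47/((-2*(-18)/(-2 - 18))) = -224/(-201) - 47/((-2*(-18)/(-20))) = -224*(-1/201) - 47/((-2*(-18)*(-1/20))) = 224/201 - 47/(-9/5) = 224/201 - 47*(-5/9) = 224/201 + 235/9 = 16417/603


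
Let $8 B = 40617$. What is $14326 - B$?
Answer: $\frac{73991}{8} \approx 9248.9$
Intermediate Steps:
$B = \frac{40617}{8}$ ($B = \frac{1}{8} \cdot 40617 = \frac{40617}{8} \approx 5077.1$)
$14326 - B = 14326 - \frac{40617}{8} = \frac{73991}{8}$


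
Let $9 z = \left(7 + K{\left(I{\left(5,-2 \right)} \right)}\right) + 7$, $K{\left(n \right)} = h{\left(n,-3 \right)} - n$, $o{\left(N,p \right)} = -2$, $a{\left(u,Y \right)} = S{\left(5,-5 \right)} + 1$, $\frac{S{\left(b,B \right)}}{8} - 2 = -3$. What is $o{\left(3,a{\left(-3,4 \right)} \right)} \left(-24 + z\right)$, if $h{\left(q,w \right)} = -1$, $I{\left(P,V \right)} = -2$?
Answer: $\frac{134}{3} \approx 44.667$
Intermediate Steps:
$S{\left(b,B \right)} = -8$ ($S{\left(b,B \right)} = 16 + 8 \left(-3\right) = 16 - 24 = -8$)
$a{\left(u,Y \right)} = -7$ ($a{\left(u,Y \right)} = -8 + 1 = -7$)
$K{\left(n \right)} = -1 - n$
$z = \frac{5}{3}$ ($z = \frac{\left(7 - -1\right) + 7}{9} = \frac{\left(7 + \left(-1 + 2\right)\right) + 7}{9} = \frac{\left(7 + 1\right) + 7}{9} = \frac{8 + 7}{9} = \frac{1}{9} \cdot 15 = \frac{5}{3} \approx 1.6667$)
$o{\left(3,a{\left(-3,4 \right)} \right)} \left(-24 + z\right) = - 2 \left(-24 + \frac{5}{3}\right) = \left(-2\right) \left(- \frac{67}{3}\right) = \frac{134}{3}$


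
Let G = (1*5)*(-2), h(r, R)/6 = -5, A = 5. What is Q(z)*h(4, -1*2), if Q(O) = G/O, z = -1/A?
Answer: -1500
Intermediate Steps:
h(r, R) = -30 (h(r, R) = 6*(-5) = -30)
z = -⅕ (z = -1/5 = -1*⅕ = -⅕ ≈ -0.20000)
G = -10 (G = 5*(-2) = -10)
Q(O) = -10/O
Q(z)*h(4, -1*2) = -10/(-⅕)*(-30) = -10*(-5)*(-30) = 50*(-30) = -1500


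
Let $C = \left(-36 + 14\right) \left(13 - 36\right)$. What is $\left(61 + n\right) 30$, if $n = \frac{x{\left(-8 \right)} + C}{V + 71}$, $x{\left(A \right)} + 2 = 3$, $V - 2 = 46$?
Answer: $\frac{232980}{119} \approx 1957.8$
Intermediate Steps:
$V = 48$ ($V = 2 + 46 = 48$)
$C = 506$ ($C = \left(-22\right) \left(-23\right) = 506$)
$x{\left(A \right)} = 1$ ($x{\left(A \right)} = -2 + 3 = 1$)
$n = \frac{507}{119}$ ($n = \frac{1 + 506}{48 + 71} = \frac{507}{119} \approx 4.2605$)
$\left(61 + n\right) 30 = \left(61 + \frac{507}{119}\right) 30 = \frac{7766}{119} \cdot 30 = \frac{232980}{119}$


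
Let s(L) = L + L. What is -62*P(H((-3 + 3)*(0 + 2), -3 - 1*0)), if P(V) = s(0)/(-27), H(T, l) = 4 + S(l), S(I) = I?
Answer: 0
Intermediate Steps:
s(L) = 2*L
H(T, l) = 4 + l
P(V) = 0 (P(V) = (2*0)/(-27) = 0*(-1/27) = 0)
-62*P(H((-3 + 3)*(0 + 2), -3 - 1*0)) = -62*0 = 0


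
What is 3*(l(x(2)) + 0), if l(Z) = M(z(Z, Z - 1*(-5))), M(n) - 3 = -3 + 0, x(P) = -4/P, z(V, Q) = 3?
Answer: 0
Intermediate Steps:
M(n) = 0 (M(n) = 3 + (-3 + 0) = 3 - 3 = 0)
l(Z) = 0
3*(l(x(2)) + 0) = 3*(0 + 0) = 3*0 = 0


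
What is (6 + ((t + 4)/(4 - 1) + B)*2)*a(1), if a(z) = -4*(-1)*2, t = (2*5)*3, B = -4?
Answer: 496/3 ≈ 165.33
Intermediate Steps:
t = 30 (t = 10*3 = 30)
a(z) = 8 (a(z) = 4*2 = 8)
(6 + ((t + 4)/(4 - 1) + B)*2)*a(1) = (6 + ((30 + 4)/(4 - 1) - 4)*2)*8 = (6 + (34/3 - 4)*2)*8 = (6 + (22/3)*2)*8 = (6 + 44/3)*8 = (62/3)*8 = 496/3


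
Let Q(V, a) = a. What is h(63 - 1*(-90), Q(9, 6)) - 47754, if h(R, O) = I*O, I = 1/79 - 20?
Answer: -3782040/79 ≈ -47874.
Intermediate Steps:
I = -1579/79 (I = 1/79 - 20 = -1579/79 ≈ -19.987)
h(R, O) = -1579*O/79
h(63 - 1*(-90), Q(9, 6)) - 47754 = -1579/79*6 - 47754 = -9474/79 - 47754 = -3782040/79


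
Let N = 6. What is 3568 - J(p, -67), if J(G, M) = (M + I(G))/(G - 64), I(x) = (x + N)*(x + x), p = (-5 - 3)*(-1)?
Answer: 199965/56 ≈ 3570.8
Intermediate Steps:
p = 8 (p = -8*(-1) = 8)
I(x) = 2*x*(6 + x) (I(x) = (x + 6)*(x + x) = (6 + x)*(2*x) = 2*x*(6 + x))
J(G, M) = (M + 2*G*(6 + G))/(-64 + G) (J(G, M) = (M + 2*G*(6 + G))/(G - 64) = (M + 2*G*(6 + G))/(-64 + G))
3568 - J(p, -67) = 3568 - (-67 + 2*8*(6 + 8))/(-64 + 8) = 3568 - (-67 + 2*8*14)/(-56) = 3568 - (-1)*(-67 + 224)/56 = 3568 - (-1)*157/56 = 3568 - 1*(-157/56) = 3568 + 157/56 = 199965/56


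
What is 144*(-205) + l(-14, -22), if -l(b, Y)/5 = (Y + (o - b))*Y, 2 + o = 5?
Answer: -30070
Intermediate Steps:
o = 3 (o = -2 + 5 = 3)
l(b, Y) = -5*Y*(3 + Y - b) (l(b, Y) = -5*(Y + (3 - b))*Y = -5*(3 + Y - b)*Y = -5*Y*(3 + Y - b))
144*(-205) + l(-14, -22) = 144*(-205) + 5*(-22)*(-3 - 14 - 1*(-22)) = -29520 + 5*(-22)*(-3 - 14 + 22) = -29520 + 5*(-22)*5 = -29520 - 550 = -30070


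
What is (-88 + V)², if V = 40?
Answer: 2304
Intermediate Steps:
(-88 + V)² = (-88 + 40)² = (-48)² = 2304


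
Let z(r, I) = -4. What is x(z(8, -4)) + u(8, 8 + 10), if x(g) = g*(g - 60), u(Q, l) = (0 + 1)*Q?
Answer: 264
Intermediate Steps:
u(Q, l) = Q (u(Q, l) = 1*Q = Q)
x(g) = g*(-60 + g)
x(z(8, -4)) + u(8, 8 + 10) = -4*(-60 - 4) + 8 = -4*(-64) + 8 = 256 + 8 = 264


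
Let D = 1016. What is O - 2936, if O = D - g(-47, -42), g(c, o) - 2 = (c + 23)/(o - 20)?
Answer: -59594/31 ≈ -1922.4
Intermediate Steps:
g(c, o) = 2 + (23 + c)/(-20 + o) (g(c, o) = 2 + (c + 23)/(o - 20) = 2 + (23 + c)/(-20 + o))
O = 31422/31 (O = 1016 - (-17 - 47 + 2*(-42))/(-20 - 42) = 1016 - (-17 - 47 - 84)/(-62) = 1016 - (-1)*(-148)/62 = 1016 - 1*74/31 = 1016 - 74/31 = 31422/31 ≈ 1013.6)
O - 2936 = 31422/31 - 2936 = -59594/31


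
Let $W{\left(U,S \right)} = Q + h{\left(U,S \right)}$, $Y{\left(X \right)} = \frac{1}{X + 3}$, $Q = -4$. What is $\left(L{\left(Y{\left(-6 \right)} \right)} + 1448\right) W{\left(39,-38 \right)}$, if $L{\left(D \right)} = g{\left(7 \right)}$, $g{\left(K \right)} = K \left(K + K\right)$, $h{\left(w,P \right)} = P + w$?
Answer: $-4638$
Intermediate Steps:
$g{\left(K \right)} = 2 K^{2}$ ($g{\left(K \right)} = K 2 K = 2 K^{2}$)
$Y{\left(X \right)} = \frac{1}{3 + X}$
$W{\left(U,S \right)} = -4 + S + U$ ($W{\left(U,S \right)} = -4 + \left(S + U\right) = -4 + S + U$)
$L{\left(D \right)} = 98$ ($L{\left(D \right)} = 2 \cdot 7^{2} = 2 \cdot 49 = 98$)
$\left(L{\left(Y{\left(-6 \right)} \right)} + 1448\right) W{\left(39,-38 \right)} = \left(98 + 1448\right) \left(-4 - 38 + 39\right) = 1546 \left(-3\right) = -4638$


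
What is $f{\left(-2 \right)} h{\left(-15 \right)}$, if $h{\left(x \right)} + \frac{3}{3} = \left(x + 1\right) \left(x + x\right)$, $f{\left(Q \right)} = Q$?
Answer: $-838$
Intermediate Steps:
$h{\left(x \right)} = -1 + 2 x \left(1 + x\right)$ ($h{\left(x \right)} = -1 + \left(x + 1\right) \left(x + x\right) = -1 + \left(1 + x\right) 2 x = -1 + 2 x \left(1 + x\right)$)
$f{\left(-2 \right)} h{\left(-15 \right)} = - 2 \left(-1 + 2 \left(-15\right) + 2 \left(-15\right)^{2}\right) = - 2 \left(-1 - 30 + 2 \cdot 225\right) = - 2 \left(-1 - 30 + 450\right) = \left(-2\right) 419 = -838$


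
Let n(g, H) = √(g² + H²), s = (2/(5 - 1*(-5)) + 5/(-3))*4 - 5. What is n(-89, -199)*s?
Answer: -163*√47522/15 ≈ -2368.9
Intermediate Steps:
s = -163/15 (s = (2/(5 + 5) + 5*(-⅓))*4 - 5 = (2/10 - 5/3)*4 - 5 = (2*(⅒) - 5/3)*4 - 5 = (⅕ - 5/3)*4 - 5 = -22/15*4 - 5 = -88/15 - 5 = -163/15 ≈ -10.867)
n(g, H) = √(H² + g²)
n(-89, -199)*s = √((-199)² + (-89)²)*(-163/15) = √(39601 + 7921)*(-163/15) = √47522*(-163/15) = -163*√47522/15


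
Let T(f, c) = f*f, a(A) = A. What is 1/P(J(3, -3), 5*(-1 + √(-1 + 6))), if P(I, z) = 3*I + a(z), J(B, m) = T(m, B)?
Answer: 22/359 - 5*√5/359 ≈ 0.030138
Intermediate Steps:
T(f, c) = f²
J(B, m) = m²
P(I, z) = z + 3*I (P(I, z) = 3*I + z = z + 3*I)
1/P(J(3, -3), 5*(-1 + √(-1 + 6))) = 1/(5*(-1 + √(-1 + 6)) + 3*(-3)²) = 1/(5*(-1 + √5) + 3*9) = 1/((-5 + 5*√5) + 27) = 1/(22 + 5*√5)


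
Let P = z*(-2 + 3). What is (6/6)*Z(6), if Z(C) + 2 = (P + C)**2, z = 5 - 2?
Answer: 79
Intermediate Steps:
z = 3
P = 3 (P = 3*(-2 + 3) = 3*1 = 3)
Z(C) = -2 + (3 + C)**2
(6/6)*Z(6) = (6/6)*(-2 + (3 + 6)**2) = (6*(1/6))*(-2 + 9**2) = 1*(-2 + 81) = 1*79 = 79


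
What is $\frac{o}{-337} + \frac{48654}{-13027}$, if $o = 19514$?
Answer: $- \frac{270605276}{4390099} \approx -61.64$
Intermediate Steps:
$\frac{o}{-337} + \frac{48654}{-13027} = \frac{19514}{-337} + \frac{48654}{-13027} = 19514 \left(- \frac{1}{337}\right) + 48654 \left(- \frac{1}{13027}\right) = - \frac{19514}{337} - \frac{48654}{13027} = - \frac{270605276}{4390099}$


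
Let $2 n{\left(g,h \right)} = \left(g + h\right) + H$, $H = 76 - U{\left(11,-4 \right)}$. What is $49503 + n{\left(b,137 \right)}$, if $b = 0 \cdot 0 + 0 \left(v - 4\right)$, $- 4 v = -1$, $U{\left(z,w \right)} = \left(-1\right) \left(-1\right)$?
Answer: $49609$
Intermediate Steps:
$U{\left(z,w \right)} = 1$
$v = \frac{1}{4}$ ($v = \left(- \frac{1}{4}\right) \left(-1\right) = \frac{1}{4} \approx 0.25$)
$H = 75$ ($H = 76 - 1 = 75$)
$b = 0$ ($b = 0 \cdot 0 + 0 \left(\frac{1}{4} - 4\right) = 0 + 0 \left(- \frac{15}{4}\right) = 0 + 0 = 0$)
$n{\left(g,h \right)} = \frac{75}{2} + \frac{g}{2} + \frac{h}{2}$ ($n{\left(g,h \right)} = \frac{\left(g + h\right) + 75}{2} = \frac{75 + g + h}{2} = \frac{75}{2} + \frac{g}{2} + \frac{h}{2}$)
$49503 + n{\left(b,137 \right)} = 49503 + \left(\frac{75}{2} + \frac{1}{2} \cdot 0 + \frac{1}{2} \cdot 137\right) = 49503 + \left(\frac{75}{2} + 0 + \frac{137}{2}\right) = 49503 + 106 = 49609$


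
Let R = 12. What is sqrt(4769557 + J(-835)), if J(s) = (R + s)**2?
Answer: sqrt(5446886) ≈ 2333.9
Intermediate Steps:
J(s) = (12 + s)**2
sqrt(4769557 + J(-835)) = sqrt(4769557 + (12 - 835)**2) = sqrt(4769557 + (-823)**2) = sqrt(4769557 + 677329) = sqrt(5446886)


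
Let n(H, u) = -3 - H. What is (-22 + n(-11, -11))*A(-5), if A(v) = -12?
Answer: 168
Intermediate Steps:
(-22 + n(-11, -11))*A(-5) = (-22 + (-3 - 1*(-11)))*(-12) = (-22 + (-3 + 11))*(-12) = (-22 + 8)*(-12) = -14*(-12) = 168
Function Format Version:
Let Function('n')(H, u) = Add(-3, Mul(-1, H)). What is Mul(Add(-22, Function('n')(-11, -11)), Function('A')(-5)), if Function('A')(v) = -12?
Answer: 168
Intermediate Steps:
Mul(Add(-22, Function('n')(-11, -11)), Function('A')(-5)) = Mul(Add(-22, Add(-3, Mul(-1, -11))), -12) = Mul(Add(-22, Add(-3, 11)), -12) = Mul(Add(-22, 8), -12) = Mul(-14, -12) = 168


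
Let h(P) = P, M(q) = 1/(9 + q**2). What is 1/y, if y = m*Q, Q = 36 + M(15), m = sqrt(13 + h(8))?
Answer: 78*sqrt(21)/58975 ≈ 0.0060609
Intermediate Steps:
m = sqrt(21) (m = sqrt(13 + 8) = sqrt(21) ≈ 4.5826)
Q = 8425/234 (Q = 36 + 1/(9 + 15**2) = 36 + 1/(9 + 225) = 36 + 1/234 = 8425/234 ≈ 36.004)
y = 8425*sqrt(21)/234 (y = sqrt(21)*(8425/234) = 8425*sqrt(21)/234 ≈ 164.99)
1/y = 1/(8425*sqrt(21)/234) = 78*sqrt(21)/58975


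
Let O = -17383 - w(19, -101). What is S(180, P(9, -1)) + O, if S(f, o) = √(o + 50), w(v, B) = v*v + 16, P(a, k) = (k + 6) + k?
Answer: -17760 + 3*√6 ≈ -17753.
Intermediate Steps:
P(a, k) = 6 + 2*k (P(a, k) = (6 + k) + k = 6 + 2*k)
w(v, B) = 16 + v² (w(v, B) = v² + 16 = 16 + v²)
O = -17760 (O = -17383 - (16 + 19²) = -17383 - (16 + 361) = -17383 - 1*377 = -17383 - 377 = -17760)
S(f, o) = √(50 + o)
S(180, P(9, -1)) + O = √(50 + (6 + 2*(-1))) - 17760 = √(50 + (6 - 2)) - 17760 = √(50 + 4) - 17760 = √54 - 17760 = 3*√6 - 17760 = -17760 + 3*√6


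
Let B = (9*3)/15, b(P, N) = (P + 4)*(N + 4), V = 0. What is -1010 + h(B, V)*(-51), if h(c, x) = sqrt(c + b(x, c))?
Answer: -1265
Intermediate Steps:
b(P, N) = (4 + N)*(4 + P) (b(P, N) = (4 + P)*(4 + N) = (4 + N)*(4 + P))
B = 9/5 (B = 27*(1/15) = 9/5 ≈ 1.8000)
h(c, x) = sqrt(16 + 4*x + 5*c + c*x) (h(c, x) = sqrt(c + (16 + 4*c + 4*x + c*x)) = sqrt(16 + 4*x + 5*c + c*x))
-1010 + h(B, V)*(-51) = -1010 + sqrt(16 + 4*0 + 5*(9/5) + (9/5)*0)*(-51) = -1010 + sqrt(16 + 0 + 9 + 0)*(-51) = -1010 + sqrt(25)*(-51) = -1010 + 5*(-51) = -1010 - 255 = -1265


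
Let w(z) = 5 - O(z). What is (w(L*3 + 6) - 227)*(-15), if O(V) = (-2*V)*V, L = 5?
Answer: -9900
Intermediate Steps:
O(V) = -2*V**2
w(z) = 5 + 2*z**2 (w(z) = 5 - (-2)*z**2 = 5 + 2*z**2)
(w(L*3 + 6) - 227)*(-15) = ((5 + 2*(5*3 + 6)**2) - 227)*(-15) = ((5 + 2*(15 + 6)**2) - 227)*(-15) = ((5 + 2*21**2) - 227)*(-15) = ((5 + 2*441) - 227)*(-15) = ((5 + 882) - 227)*(-15) = (887 - 227)*(-15) = 660*(-15) = -9900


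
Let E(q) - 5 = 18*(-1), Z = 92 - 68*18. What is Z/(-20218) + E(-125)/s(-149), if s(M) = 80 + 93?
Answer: -33499/1748857 ≈ -0.019155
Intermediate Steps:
Z = -1132 (Z = 92 - 1224 = -1132)
s(M) = 173
E(q) = -13 (E(q) = 5 + 18*(-1) = 5 - 18 = -13)
Z/(-20218) + E(-125)/s(-149) = -1132/(-20218) - 13/173 = -1132*(-1/20218) - 13*1/173 = 566/10109 - 13/173 = -33499/1748857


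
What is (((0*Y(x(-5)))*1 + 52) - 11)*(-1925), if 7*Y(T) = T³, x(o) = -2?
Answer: -78925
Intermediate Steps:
Y(T) = T³/7
(((0*Y(x(-5)))*1 + 52) - 11)*(-1925) = (((0*((⅐)*(-2)³))*1 + 52) - 11)*(-1925) = (((0*((⅐)*(-8)))*1 + 52) - 11)*(-1925) = (((0*(-8/7))*1 + 52) - 11)*(-1925) = ((0*1 + 52) - 11)*(-1925) = ((0 + 52) - 11)*(-1925) = (52 - 11)*(-1925) = 41*(-1925) = -78925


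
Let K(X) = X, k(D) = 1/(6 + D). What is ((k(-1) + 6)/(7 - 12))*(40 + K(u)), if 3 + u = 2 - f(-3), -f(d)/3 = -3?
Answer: -186/5 ≈ -37.200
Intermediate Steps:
f(d) = 9 (f(d) = -3*(-3) = 9)
u = -10 (u = -3 + (2 - 1*9) = -3 + (2 - 9) = -3 - 7 = -10)
((k(-1) + 6)/(7 - 12))*(40 + K(u)) = ((1/(6 - 1) + 6)/(7 - 12))*(40 - 10) = ((1/5 + 6)/(-5))*30 = ((⅕ + 6)*(-⅕))*30 = ((31/5)*(-⅕))*30 = -31/25*30 = -186/5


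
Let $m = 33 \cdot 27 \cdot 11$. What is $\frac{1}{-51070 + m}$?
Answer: $- \frac{1}{41269} \approx -2.4231 \cdot 10^{-5}$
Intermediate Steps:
$m = 9801$ ($m = 891 \cdot 11 = 9801$)
$\frac{1}{-51070 + m} = \frac{1}{-51070 + 9801} = \frac{1}{-41269} = - \frac{1}{41269}$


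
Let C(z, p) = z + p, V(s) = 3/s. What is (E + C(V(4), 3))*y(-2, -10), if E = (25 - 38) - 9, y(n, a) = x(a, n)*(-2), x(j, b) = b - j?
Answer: 292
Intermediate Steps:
y(n, a) = -2*n + 2*a (y(n, a) = (n - a)*(-2) = -2*n + 2*a)
C(z, p) = p + z
E = -22 (E = -13 - 9 = -22)
(E + C(V(4), 3))*y(-2, -10) = (-22 + (3 + 3/4))*(-2*(-2) + 2*(-10)) = (-22 + (3 + 3*(1/4)))*(4 - 20) = (-22 + (3 + 3/4))*(-16) = (-22 + 15/4)*(-16) = -73/4*(-16) = 292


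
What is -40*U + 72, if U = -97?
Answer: 3952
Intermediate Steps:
-40*U + 72 = -40*(-97) + 72 = 3880 + 72 = 3952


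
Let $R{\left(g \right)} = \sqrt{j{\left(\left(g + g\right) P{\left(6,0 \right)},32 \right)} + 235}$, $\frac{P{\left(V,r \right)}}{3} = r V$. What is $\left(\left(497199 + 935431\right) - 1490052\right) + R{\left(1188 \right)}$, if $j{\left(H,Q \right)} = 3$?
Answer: $-57422 + \sqrt{238} \approx -57407.0$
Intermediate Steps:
$P{\left(V,r \right)} = 3 V r$ ($P{\left(V,r \right)} = 3 r V = 3 V r$)
$R{\left(g \right)} = \sqrt{238}$ ($R{\left(g \right)} = \sqrt{3 + 235} = \sqrt{238}$)
$\left(\left(497199 + 935431\right) - 1490052\right) + R{\left(1188 \right)} = \left(\left(497199 + 935431\right) - 1490052\right) + \sqrt{238} = \left(1432630 - 1490052\right) + \sqrt{238} = -57422 + \sqrt{238}$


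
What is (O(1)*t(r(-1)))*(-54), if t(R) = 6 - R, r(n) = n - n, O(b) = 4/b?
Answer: -1296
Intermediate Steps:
r(n) = 0
(O(1)*t(r(-1)))*(-54) = ((4/1)*(6 - 1*0))*(-54) = ((4*1)*(6 + 0))*(-54) = (4*6)*(-54) = 24*(-54) = -1296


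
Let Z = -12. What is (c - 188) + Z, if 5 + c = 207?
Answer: 2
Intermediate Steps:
c = 202 (c = -5 + 207 = 202)
(c - 188) + Z = (202 - 188) - 12 = 14 - 12 = 2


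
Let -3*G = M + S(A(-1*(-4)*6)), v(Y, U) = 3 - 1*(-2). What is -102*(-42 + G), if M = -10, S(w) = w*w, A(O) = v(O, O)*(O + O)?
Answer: 1962344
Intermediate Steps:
v(Y, U) = 5 (v(Y, U) = 3 + 2 = 5)
A(O) = 10*O (A(O) = 5*(O + O) = 5*(2*O) = 10*O)
S(w) = w**2
G = -57590/3 (G = -(-10 + (10*(-1*(-4)*6))**2)/3 = -(-10 + (10*(4*6))**2)/3 = -(-10 + (10*24)**2)/3 = -(-10 + 240**2)/3 = -(-10 + 57600)/3 = -1/3*57590 = -57590/3 ≈ -19197.)
-102*(-42 + G) = -102*(-42 - 57590/3) = -102*(-57716/3) = 1962344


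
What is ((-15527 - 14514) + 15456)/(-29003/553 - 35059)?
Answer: 1613101/3883326 ≈ 0.41539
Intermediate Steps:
((-15527 - 14514) + 15456)/(-29003/553 - 35059) = (-30041 + 15456)/(-29003*1/553 - 35059) = -14585/(-29003/553 - 35059) = -14585/(-19416630/553) = -14585*(-553/19416630) = 1613101/3883326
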